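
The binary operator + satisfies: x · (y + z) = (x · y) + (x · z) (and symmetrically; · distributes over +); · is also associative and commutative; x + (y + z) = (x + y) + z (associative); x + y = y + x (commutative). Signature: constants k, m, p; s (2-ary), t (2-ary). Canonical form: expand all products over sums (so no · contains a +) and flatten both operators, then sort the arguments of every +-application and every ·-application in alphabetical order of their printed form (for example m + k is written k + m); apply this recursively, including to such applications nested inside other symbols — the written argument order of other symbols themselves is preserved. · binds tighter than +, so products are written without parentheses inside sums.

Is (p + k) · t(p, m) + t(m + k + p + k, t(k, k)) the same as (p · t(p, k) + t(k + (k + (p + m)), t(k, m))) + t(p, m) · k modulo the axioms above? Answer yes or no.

Left:  (p + k) · t(p, m) + t(m + k + p + k, t(k, k))
  Expand products over sums:  p · t(p, m) + k · t(p, m) + t(k + k + m + p, t(k, k))
  Sort:  k · t(p, m) + p · t(p, m) + t(k + k + m + p, t(k, k))
Right:  (p · t(p, k) + t(k + (k + (p + m)), t(k, m))) + t(p, m) · k
  Merge nested applications:  p · t(p, k) + t(k + k + m + p, t(k, m)) + k · t(p, m)
  Sort:  k · t(p, m) + p · t(p, k) + t(k + k + m + p, t(k, m))

Answer: no — k · t(p, m) + p · t(p, m) + t(k + k + m + p, t(k, k)) vs k · t(p, m) + p · t(p, k) + t(k + k + m + p, t(k, m))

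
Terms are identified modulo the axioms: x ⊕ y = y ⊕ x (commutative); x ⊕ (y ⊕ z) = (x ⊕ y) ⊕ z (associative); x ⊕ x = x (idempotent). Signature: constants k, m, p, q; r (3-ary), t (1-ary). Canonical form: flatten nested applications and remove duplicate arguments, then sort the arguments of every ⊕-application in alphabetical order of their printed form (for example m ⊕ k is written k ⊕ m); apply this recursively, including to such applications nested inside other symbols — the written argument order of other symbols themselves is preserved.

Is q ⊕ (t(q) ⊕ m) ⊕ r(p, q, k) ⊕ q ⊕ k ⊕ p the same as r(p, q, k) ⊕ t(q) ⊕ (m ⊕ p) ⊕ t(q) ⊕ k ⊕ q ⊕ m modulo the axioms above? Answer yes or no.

Answer: yes — both canonical forms are k ⊕ m ⊕ p ⊕ q ⊕ r(p, q, k) ⊕ t(q)

Derivation:
Left:  q ⊕ (t(q) ⊕ m) ⊕ r(p, q, k) ⊕ q ⊕ k ⊕ p
  Flatten:  q ⊕ t(q) ⊕ m ⊕ r(p, q, k) ⊕ q ⊕ k ⊕ p
  Drop duplicates:  drop duplicate q
  Sort:  k ⊕ m ⊕ p ⊕ q ⊕ r(p, q, k) ⊕ t(q)
Right:  r(p, q, k) ⊕ t(q) ⊕ (m ⊕ p) ⊕ t(q) ⊕ k ⊕ q ⊕ m
  Merge nested applications:  r(p, q, k) ⊕ t(q) ⊕ m ⊕ p ⊕ t(q) ⊕ k ⊕ q ⊕ m
  Deduplicate:  drop duplicate t(q), m
  Order the arguments:  k ⊕ m ⊕ p ⊕ q ⊕ r(p, q, k) ⊕ t(q)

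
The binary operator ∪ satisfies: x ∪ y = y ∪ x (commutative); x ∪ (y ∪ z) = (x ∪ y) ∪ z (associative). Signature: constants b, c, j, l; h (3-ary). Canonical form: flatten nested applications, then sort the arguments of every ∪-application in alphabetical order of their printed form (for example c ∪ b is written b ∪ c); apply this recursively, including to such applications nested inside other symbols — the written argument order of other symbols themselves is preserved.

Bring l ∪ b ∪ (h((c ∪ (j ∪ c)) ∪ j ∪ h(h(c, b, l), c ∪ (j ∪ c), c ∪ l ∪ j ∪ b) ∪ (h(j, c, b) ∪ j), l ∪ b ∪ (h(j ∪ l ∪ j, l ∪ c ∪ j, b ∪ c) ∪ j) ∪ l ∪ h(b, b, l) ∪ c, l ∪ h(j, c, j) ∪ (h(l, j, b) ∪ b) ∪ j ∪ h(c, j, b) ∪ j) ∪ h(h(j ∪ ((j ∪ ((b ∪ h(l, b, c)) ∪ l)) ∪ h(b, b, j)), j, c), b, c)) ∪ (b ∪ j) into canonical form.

Answer: b ∪ b ∪ h(c ∪ c ∪ h(h(c, b, l), c ∪ c ∪ j, b ∪ c ∪ j ∪ l) ∪ h(j, c, b) ∪ j ∪ j ∪ j, b ∪ c ∪ h(b, b, l) ∪ h(j ∪ j ∪ l, c ∪ j ∪ l, b ∪ c) ∪ j ∪ l ∪ l, b ∪ h(c, j, b) ∪ h(j, c, j) ∪ h(l, j, b) ∪ j ∪ j ∪ l) ∪ h(h(b ∪ h(b, b, j) ∪ h(l, b, c) ∪ j ∪ j ∪ l, j, c), b, c) ∪ j ∪ l

Derivation:
Un-nest:  l ∪ b ∪ h((c ∪ (j ∪ c)) ∪ j ∪ h(h(c, b, l), c ∪ (j ∪ c), c ∪ l ∪ j ∪ b) ∪ (h(j, c, b) ∪ j), l ∪ b ∪ (h(j ∪ l ∪ j, l ∪ c ∪ j, b ∪ c) ∪ j) ∪ l ∪ h(b, b, l) ∪ c, l ∪ h(j, c, j) ∪ (h(l, j, b) ∪ b) ∪ j ∪ h(c, j, b) ∪ j) ∪ h(h(j ∪ ((j ∪ ((b ∪ h(l, b, c)) ∪ l)) ∪ h(b, b, j)), j, c), b, c) ∪ b ∪ j
Inside:  h((c ∪ (j ∪ c)) ∪ j ∪ h(h(c, b, l), c ∪ (j ∪ c), c ∪ l ∪ j ∪ b) ∪ (h(j, c, b) ∪ j), l ∪ b ∪ (h(j ∪ l ∪ j, l ∪ c ∪ j, b ∪ c) ∪ j) ∪ l ∪ h(b, b, l) ∪ c, l ∪ h(j, c, j) ∪ (h(l, j, b) ∪ b) ∪ j ∪ h(c, j, b) ∪ j)  →  h(c ∪ c ∪ h(h(c, b, l), c ∪ c ∪ j, b ∪ c ∪ j ∪ l) ∪ h(j, c, b) ∪ j ∪ j ∪ j, b ∪ c ∪ h(b, b, l) ∪ h(j ∪ j ∪ l, c ∪ j ∪ l, b ∪ c) ∪ j ∪ l ∪ l, b ∪ h(c, j, b) ∪ h(j, c, j) ∪ h(l, j, b) ∪ j ∪ j ∪ l)
Simplify inside:  h(h(j ∪ ((j ∪ ((b ∪ h(l, b, c)) ∪ l)) ∪ h(b, b, j)), j, c), b, c)  →  h(h(b ∪ h(b, b, j) ∪ h(l, b, c) ∪ j ∪ j ∪ l, j, c), b, c)
Order the arguments:  b ∪ b ∪ h(c ∪ c ∪ h(h(c, b, l), c ∪ c ∪ j, b ∪ c ∪ j ∪ l) ∪ h(j, c, b) ∪ j ∪ j ∪ j, b ∪ c ∪ h(b, b, l) ∪ h(j ∪ j ∪ l, c ∪ j ∪ l, b ∪ c) ∪ j ∪ l ∪ l, b ∪ h(c, j, b) ∪ h(j, c, j) ∪ h(l, j, b) ∪ j ∪ j ∪ l) ∪ h(h(b ∪ h(b, b, j) ∪ h(l, b, c) ∪ j ∪ j ∪ l, j, c), b, c) ∪ j ∪ l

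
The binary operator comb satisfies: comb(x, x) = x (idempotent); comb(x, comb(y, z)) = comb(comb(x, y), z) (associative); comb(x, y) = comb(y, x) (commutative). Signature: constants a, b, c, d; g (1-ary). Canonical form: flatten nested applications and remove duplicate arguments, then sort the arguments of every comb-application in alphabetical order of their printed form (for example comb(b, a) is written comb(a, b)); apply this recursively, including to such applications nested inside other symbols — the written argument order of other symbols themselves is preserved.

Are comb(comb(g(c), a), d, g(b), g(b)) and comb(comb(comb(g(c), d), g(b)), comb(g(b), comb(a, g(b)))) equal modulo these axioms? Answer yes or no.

Left:  comb(comb(g(c), a), d, g(b), g(b))
  Un-nest:  comb(g(c), a, d, g(b), g(b))
  Deduplicate:  drop duplicate g(b)
  Sort arguments:  comb(a, d, g(b), g(c))
Right:  comb(comb(comb(g(c), d), g(b)), comb(g(b), comb(a, g(b))))
  Flatten:  comb(g(c), d, g(b), g(b), a, g(b))
  Idempotence:  drop duplicate g(b), g(b)
  Order the arguments:  comb(a, d, g(b), g(c))

Answer: yes — both canonical forms are comb(a, d, g(b), g(c))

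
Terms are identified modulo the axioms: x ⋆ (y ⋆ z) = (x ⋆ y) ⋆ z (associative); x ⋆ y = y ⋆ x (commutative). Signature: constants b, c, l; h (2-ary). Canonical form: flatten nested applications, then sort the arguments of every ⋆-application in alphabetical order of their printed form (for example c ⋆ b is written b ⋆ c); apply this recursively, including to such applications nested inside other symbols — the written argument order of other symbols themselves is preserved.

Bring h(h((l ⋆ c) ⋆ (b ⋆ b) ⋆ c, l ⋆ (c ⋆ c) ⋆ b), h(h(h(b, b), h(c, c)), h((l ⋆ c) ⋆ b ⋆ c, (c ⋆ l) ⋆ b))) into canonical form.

Answer: h(h(b ⋆ b ⋆ c ⋆ c ⋆ l, b ⋆ c ⋆ c ⋆ l), h(h(h(b, b), h(c, c)), h(b ⋆ c ⋆ c ⋆ l, b ⋆ c ⋆ l)))

Derivation:
Focus inside:  (l ⋆ c) ⋆ (b ⋆ b) ⋆ c
Merge nested applications:  l ⋆ c ⋆ b ⋆ b ⋆ c
Sort:  b ⋆ b ⋆ c ⋆ c ⋆ l
Rebuild:  h(h(b ⋆ b ⋆ c ⋆ c ⋆ l, b ⋆ c ⋆ c ⋆ l), h(h(h(b, b), h(c, c)), h(b ⋆ c ⋆ c ⋆ l, b ⋆ c ⋆ l)))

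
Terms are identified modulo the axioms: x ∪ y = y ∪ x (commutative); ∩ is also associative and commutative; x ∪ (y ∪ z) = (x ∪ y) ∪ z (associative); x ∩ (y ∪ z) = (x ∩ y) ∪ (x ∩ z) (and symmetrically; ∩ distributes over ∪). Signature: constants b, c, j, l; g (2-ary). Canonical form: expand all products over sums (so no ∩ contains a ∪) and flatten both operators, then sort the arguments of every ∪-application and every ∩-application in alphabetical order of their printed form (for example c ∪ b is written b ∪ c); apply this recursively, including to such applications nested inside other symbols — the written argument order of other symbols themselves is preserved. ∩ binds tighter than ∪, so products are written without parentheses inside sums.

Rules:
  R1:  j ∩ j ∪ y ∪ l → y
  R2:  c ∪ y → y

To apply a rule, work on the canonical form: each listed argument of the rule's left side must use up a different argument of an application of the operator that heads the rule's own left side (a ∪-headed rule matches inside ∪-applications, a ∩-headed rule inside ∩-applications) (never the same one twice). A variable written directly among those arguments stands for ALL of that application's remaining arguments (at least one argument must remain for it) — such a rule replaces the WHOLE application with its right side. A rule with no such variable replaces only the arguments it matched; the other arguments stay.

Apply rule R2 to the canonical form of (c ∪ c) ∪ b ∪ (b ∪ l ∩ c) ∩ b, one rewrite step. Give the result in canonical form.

Answer: b ∪ b ∩ b ∪ b ∩ c ∩ l ∪ c

Derivation:
Canonical form:  b ∪ b ∩ b ∪ b ∩ c ∩ l ∪ c ∪ c
Match R2:  consume c;  y := b ∪ b ∩ b ∪ b ∩ c ∩ l ∪ c
Every leftover argument binds to the variable; the entire application is replaced.
Giving:  b ∪ b ∩ b ∪ b ∩ c ∩ l ∪ c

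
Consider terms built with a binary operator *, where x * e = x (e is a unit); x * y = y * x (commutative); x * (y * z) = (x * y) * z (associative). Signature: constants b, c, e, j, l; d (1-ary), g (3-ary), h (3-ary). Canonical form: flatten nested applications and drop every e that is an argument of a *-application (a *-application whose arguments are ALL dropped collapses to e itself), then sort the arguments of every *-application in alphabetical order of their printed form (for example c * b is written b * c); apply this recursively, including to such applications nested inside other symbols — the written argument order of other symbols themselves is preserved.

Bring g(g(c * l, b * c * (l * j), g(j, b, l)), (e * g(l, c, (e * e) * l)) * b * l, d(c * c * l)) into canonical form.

Answer: g(g(c * l, b * c * j * l, g(j, b, l)), b * g(l, c, l) * l, d(c * c * l))

Derivation:
Descend into:  (e * g(l, c, (e * e) * l)) * b * l
Merge nested applications:  e * g(l, c, (e * e) * l) * b * l
Canonicalize subterm:  g(l, c, (e * e) * l)  →  g(l, c, l)
Drop the unit:  drop e
Order the arguments:  b * g(l, c, l) * l
Rebuild:  g(g(c * l, b * c * j * l, g(j, b, l)), b * g(l, c, l) * l, d(c * c * l))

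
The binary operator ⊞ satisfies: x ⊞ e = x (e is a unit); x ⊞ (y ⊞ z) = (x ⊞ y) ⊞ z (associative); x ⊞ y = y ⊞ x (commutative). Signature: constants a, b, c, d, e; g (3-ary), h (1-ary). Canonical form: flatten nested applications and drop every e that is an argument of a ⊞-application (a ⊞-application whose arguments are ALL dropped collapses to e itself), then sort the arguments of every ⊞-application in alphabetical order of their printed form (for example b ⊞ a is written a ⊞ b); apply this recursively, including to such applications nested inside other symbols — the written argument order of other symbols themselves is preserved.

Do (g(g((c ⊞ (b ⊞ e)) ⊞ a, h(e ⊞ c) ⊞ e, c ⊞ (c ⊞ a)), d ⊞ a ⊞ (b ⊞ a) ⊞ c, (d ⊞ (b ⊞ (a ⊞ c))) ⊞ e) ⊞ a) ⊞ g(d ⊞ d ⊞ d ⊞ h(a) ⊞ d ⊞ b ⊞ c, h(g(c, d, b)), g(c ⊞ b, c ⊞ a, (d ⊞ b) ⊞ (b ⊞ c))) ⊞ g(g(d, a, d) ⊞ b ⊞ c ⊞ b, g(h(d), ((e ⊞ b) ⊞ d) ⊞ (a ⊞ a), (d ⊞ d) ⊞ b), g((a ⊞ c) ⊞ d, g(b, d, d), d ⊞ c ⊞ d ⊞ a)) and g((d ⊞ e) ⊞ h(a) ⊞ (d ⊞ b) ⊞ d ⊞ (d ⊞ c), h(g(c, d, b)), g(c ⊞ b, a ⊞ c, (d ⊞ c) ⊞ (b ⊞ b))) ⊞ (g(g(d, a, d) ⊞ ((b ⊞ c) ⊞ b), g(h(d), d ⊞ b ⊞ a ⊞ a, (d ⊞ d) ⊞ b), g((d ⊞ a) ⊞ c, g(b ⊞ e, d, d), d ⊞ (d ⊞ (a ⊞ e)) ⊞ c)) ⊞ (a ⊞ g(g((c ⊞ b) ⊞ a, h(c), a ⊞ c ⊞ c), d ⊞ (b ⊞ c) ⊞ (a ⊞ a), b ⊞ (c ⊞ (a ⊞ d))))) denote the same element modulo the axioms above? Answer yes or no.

Answer: yes — both canonical forms are a ⊞ g(b ⊞ b ⊞ c ⊞ g(d, a, d), g(h(d), a ⊞ a ⊞ b ⊞ d, b ⊞ d ⊞ d), g(a ⊞ c ⊞ d, g(b, d, d), a ⊞ c ⊞ d ⊞ d)) ⊞ g(b ⊞ c ⊞ d ⊞ d ⊞ d ⊞ d ⊞ h(a), h(g(c, d, b)), g(b ⊞ c, a ⊞ c, b ⊞ b ⊞ c ⊞ d)) ⊞ g(g(a ⊞ b ⊞ c, h(c), a ⊞ c ⊞ c), a ⊞ a ⊞ b ⊞ c ⊞ d, a ⊞ b ⊞ c ⊞ d)

Derivation:
Left:  (g(g((c ⊞ (b ⊞ e)) ⊞ a, h(e ⊞ c) ⊞ e, c ⊞ (c ⊞ a)), d ⊞ a ⊞ (b ⊞ a) ⊞ c, (d ⊞ (b ⊞ (a ⊞ c))) ⊞ e) ⊞ a) ⊞ g(d ⊞ d ⊞ d ⊞ h(a) ⊞ d ⊞ b ⊞ c, h(g(c, d, b)), g(c ⊞ b, c ⊞ a, (d ⊞ b) ⊞ (b ⊞ c))) ⊞ g(g(d, a, d) ⊞ b ⊞ c ⊞ b, g(h(d), ((e ⊞ b) ⊞ d) ⊞ (a ⊞ a), (d ⊞ d) ⊞ b), g((a ⊞ c) ⊞ d, g(b, d, d), d ⊞ c ⊞ d ⊞ a))
  Merge nested applications:  g(g((c ⊞ (b ⊞ e)) ⊞ a, h(e ⊞ c) ⊞ e, c ⊞ (c ⊞ a)), d ⊞ a ⊞ (b ⊞ a) ⊞ c, (d ⊞ (b ⊞ (a ⊞ c))) ⊞ e) ⊞ a ⊞ g(d ⊞ d ⊞ d ⊞ h(a) ⊞ d ⊞ b ⊞ c, h(g(c, d, b)), g(c ⊞ b, c ⊞ a, (d ⊞ b) ⊞ (b ⊞ c))) ⊞ g(g(d, a, d) ⊞ b ⊞ c ⊞ b, g(h(d), ((e ⊞ b) ⊞ d) ⊞ (a ⊞ a), (d ⊞ d) ⊞ b), g((a ⊞ c) ⊞ d, g(b, d, d), d ⊞ c ⊞ d ⊞ a))
  Canonicalize subterm:  g(g((c ⊞ (b ⊞ e)) ⊞ a, h(e ⊞ c) ⊞ e, c ⊞ (c ⊞ a)), d ⊞ a ⊞ (b ⊞ a) ⊞ c, (d ⊞ (b ⊞ (a ⊞ c))) ⊞ e)  →  g(g(a ⊞ b ⊞ c, h(c), a ⊞ c ⊞ c), a ⊞ a ⊞ b ⊞ c ⊞ d, a ⊞ b ⊞ c ⊞ d)
  Simplify inside:  g(d ⊞ d ⊞ d ⊞ h(a) ⊞ d ⊞ b ⊞ c, h(g(c, d, b)), g(c ⊞ b, c ⊞ a, (d ⊞ b) ⊞ (b ⊞ c)))  →  g(b ⊞ c ⊞ d ⊞ d ⊞ d ⊞ d ⊞ h(a), h(g(c, d, b)), g(b ⊞ c, a ⊞ c, b ⊞ b ⊞ c ⊞ d))
  Inside:  g(g(d, a, d) ⊞ b ⊞ c ⊞ b, g(h(d), ((e ⊞ b) ⊞ d) ⊞ (a ⊞ a), (d ⊞ d) ⊞ b), g((a ⊞ c) ⊞ d, g(b, d, d), d ⊞ c ⊞ d ⊞ a))  →  g(b ⊞ b ⊞ c ⊞ g(d, a, d), g(h(d), a ⊞ a ⊞ b ⊞ d, b ⊞ d ⊞ d), g(a ⊞ c ⊞ d, g(b, d, d), a ⊞ c ⊞ d ⊞ d))
  Order the arguments:  a ⊞ g(b ⊞ b ⊞ c ⊞ g(d, a, d), g(h(d), a ⊞ a ⊞ b ⊞ d, b ⊞ d ⊞ d), g(a ⊞ c ⊞ d, g(b, d, d), a ⊞ c ⊞ d ⊞ d)) ⊞ g(b ⊞ c ⊞ d ⊞ d ⊞ d ⊞ d ⊞ h(a), h(g(c, d, b)), g(b ⊞ c, a ⊞ c, b ⊞ b ⊞ c ⊞ d)) ⊞ g(g(a ⊞ b ⊞ c, h(c), a ⊞ c ⊞ c), a ⊞ a ⊞ b ⊞ c ⊞ d, a ⊞ b ⊞ c ⊞ d)
Right:  g((d ⊞ e) ⊞ h(a) ⊞ (d ⊞ b) ⊞ d ⊞ (d ⊞ c), h(g(c, d, b)), g(c ⊞ b, a ⊞ c, (d ⊞ c) ⊞ (b ⊞ b))) ⊞ (g(g(d, a, d) ⊞ ((b ⊞ c) ⊞ b), g(h(d), d ⊞ b ⊞ a ⊞ a, (d ⊞ d) ⊞ b), g((d ⊞ a) ⊞ c, g(b ⊞ e, d, d), d ⊞ (d ⊞ (a ⊞ e)) ⊞ c)) ⊞ (a ⊞ g(g((c ⊞ b) ⊞ a, h(c), a ⊞ c ⊞ c), d ⊞ (b ⊞ c) ⊞ (a ⊞ a), b ⊞ (c ⊞ (a ⊞ d)))))
  Merge nested applications:  g((d ⊞ e) ⊞ h(a) ⊞ (d ⊞ b) ⊞ d ⊞ (d ⊞ c), h(g(c, d, b)), g(c ⊞ b, a ⊞ c, (d ⊞ c) ⊞ (b ⊞ b))) ⊞ g(g(d, a, d) ⊞ ((b ⊞ c) ⊞ b), g(h(d), d ⊞ b ⊞ a ⊞ a, (d ⊞ d) ⊞ b), g((d ⊞ a) ⊞ c, g(b ⊞ e, d, d), d ⊞ (d ⊞ (a ⊞ e)) ⊞ c)) ⊞ a ⊞ g(g((c ⊞ b) ⊞ a, h(c), a ⊞ c ⊞ c), d ⊞ (b ⊞ c) ⊞ (a ⊞ a), b ⊞ (c ⊞ (a ⊞ d)))
  Inside:  g((d ⊞ e) ⊞ h(a) ⊞ (d ⊞ b) ⊞ d ⊞ (d ⊞ c), h(g(c, d, b)), g(c ⊞ b, a ⊞ c, (d ⊞ c) ⊞ (b ⊞ b)))  →  g(b ⊞ c ⊞ d ⊞ d ⊞ d ⊞ d ⊞ h(a), h(g(c, d, b)), g(b ⊞ c, a ⊞ c, b ⊞ b ⊞ c ⊞ d))
  Canonicalize subterm:  g(g(d, a, d) ⊞ ((b ⊞ c) ⊞ b), g(h(d), d ⊞ b ⊞ a ⊞ a, (d ⊞ d) ⊞ b), g((d ⊞ a) ⊞ c, g(b ⊞ e, d, d), d ⊞ (d ⊞ (a ⊞ e)) ⊞ c))  →  g(b ⊞ b ⊞ c ⊞ g(d, a, d), g(h(d), a ⊞ a ⊞ b ⊞ d, b ⊞ d ⊞ d), g(a ⊞ c ⊞ d, g(b, d, d), a ⊞ c ⊞ d ⊞ d))
  Simplify inside:  g(g((c ⊞ b) ⊞ a, h(c), a ⊞ c ⊞ c), d ⊞ (b ⊞ c) ⊞ (a ⊞ a), b ⊞ (c ⊞ (a ⊞ d)))  →  g(g(a ⊞ b ⊞ c, h(c), a ⊞ c ⊞ c), a ⊞ a ⊞ b ⊞ c ⊞ d, a ⊞ b ⊞ c ⊞ d)
  Sort arguments:  a ⊞ g(b ⊞ b ⊞ c ⊞ g(d, a, d), g(h(d), a ⊞ a ⊞ b ⊞ d, b ⊞ d ⊞ d), g(a ⊞ c ⊞ d, g(b, d, d), a ⊞ c ⊞ d ⊞ d)) ⊞ g(b ⊞ c ⊞ d ⊞ d ⊞ d ⊞ d ⊞ h(a), h(g(c, d, b)), g(b ⊞ c, a ⊞ c, b ⊞ b ⊞ c ⊞ d)) ⊞ g(g(a ⊞ b ⊞ c, h(c), a ⊞ c ⊞ c), a ⊞ a ⊞ b ⊞ c ⊞ d, a ⊞ b ⊞ c ⊞ d)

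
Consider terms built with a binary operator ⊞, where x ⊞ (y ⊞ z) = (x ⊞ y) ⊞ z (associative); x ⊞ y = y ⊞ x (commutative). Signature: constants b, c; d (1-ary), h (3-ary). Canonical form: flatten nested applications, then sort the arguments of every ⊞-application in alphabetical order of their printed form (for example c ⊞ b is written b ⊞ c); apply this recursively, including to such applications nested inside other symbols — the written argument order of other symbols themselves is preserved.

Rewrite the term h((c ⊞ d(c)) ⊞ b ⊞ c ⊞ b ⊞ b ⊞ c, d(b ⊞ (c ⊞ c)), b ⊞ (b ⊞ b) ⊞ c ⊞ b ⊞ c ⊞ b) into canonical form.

Descend into:  (c ⊞ d(c)) ⊞ b ⊞ c ⊞ b ⊞ b ⊞ c
Merge nested applications:  c ⊞ d(c) ⊞ b ⊞ c ⊞ b ⊞ b ⊞ c
Sort:  b ⊞ b ⊞ b ⊞ c ⊞ c ⊞ c ⊞ d(c)
Rebuild:  h(b ⊞ b ⊞ b ⊞ c ⊞ c ⊞ c ⊞ d(c), d(b ⊞ c ⊞ c), b ⊞ b ⊞ b ⊞ b ⊞ b ⊞ c ⊞ c)

Answer: h(b ⊞ b ⊞ b ⊞ c ⊞ c ⊞ c ⊞ d(c), d(b ⊞ c ⊞ c), b ⊞ b ⊞ b ⊞ b ⊞ b ⊞ c ⊞ c)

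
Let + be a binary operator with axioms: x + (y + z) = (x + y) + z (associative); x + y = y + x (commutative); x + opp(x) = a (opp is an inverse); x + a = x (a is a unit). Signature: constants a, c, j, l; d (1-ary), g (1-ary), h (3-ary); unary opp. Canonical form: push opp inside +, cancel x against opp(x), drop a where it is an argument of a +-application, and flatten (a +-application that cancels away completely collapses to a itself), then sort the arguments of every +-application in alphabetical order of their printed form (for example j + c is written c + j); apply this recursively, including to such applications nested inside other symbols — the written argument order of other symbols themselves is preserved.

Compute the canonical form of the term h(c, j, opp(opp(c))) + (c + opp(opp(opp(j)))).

Push opp inside:  distribute opp over + and collapse double opp
Collect:  h(c, j, c) + c + opp(j)
Sort arguments:  c + h(c, j, c) + opp(j)

Answer: c + h(c, j, c) + opp(j)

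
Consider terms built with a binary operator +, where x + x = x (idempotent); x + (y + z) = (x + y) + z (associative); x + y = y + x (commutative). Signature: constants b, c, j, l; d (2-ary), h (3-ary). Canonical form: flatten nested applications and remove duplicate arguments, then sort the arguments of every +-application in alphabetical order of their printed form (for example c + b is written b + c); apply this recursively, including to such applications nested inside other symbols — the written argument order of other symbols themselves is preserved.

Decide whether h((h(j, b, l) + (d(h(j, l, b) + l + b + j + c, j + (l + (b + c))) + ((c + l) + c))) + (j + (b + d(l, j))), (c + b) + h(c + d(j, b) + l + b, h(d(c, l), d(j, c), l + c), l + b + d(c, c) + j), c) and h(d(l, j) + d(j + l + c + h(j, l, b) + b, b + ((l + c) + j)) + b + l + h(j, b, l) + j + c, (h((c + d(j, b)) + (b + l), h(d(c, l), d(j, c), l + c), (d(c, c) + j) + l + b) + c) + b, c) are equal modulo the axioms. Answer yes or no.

Answer: yes — both canonical forms are h(b + c + d(b + c + h(j, l, b) + j + l, b + c + j + l) + d(l, j) + h(j, b, l) + j + l, b + c + h(b + c + d(j, b) + l, h(d(c, l), d(j, c), c + l), b + d(c, c) + j + l), c)

Derivation:
Left:  h((h(j, b, l) + (d(h(j, l, b) + l + b + j + c, j + (l + (b + c))) + ((c + l) + c))) + (j + (b + d(l, j))), (c + b) + h(c + d(j, b) + l + b, h(d(c, l), d(j, c), l + c), l + b + d(c, c) + j), c)
  Descend into:  (h(j, b, l) + (d(h(j, l, b) + l + b + j + c, j + (l + (b + c))) + ((c + l) + c))) + (j + (b + d(l, j)))
  Merge nested applications:  h(j, b, l) + d(h(j, l, b) + l + b + j + c, j + (l + (b + c))) + c + l + c + j + b + d(l, j)
  Simplify inside:  d(h(j, l, b) + l + b + j + c, j + (l + (b + c)))  →  d(b + c + h(j, l, b) + j + l, b + c + j + l)
  Deduplicate:  drop duplicate c
  Order the arguments:  b + c + d(b + c + h(j, l, b) + j + l, b + c + j + l) + d(l, j) + h(j, b, l) + j + l
  Rebuild:  h(b + c + d(b + c + h(j, l, b) + j + l, b + c + j + l) + d(l, j) + h(j, b, l) + j + l, b + c + h(b + c + d(j, b) + l, h(d(c, l), d(j, c), c + l), b + d(c, c) + j + l), c)
Right:  h(d(l, j) + d(j + l + c + h(j, l, b) + b, b + ((l + c) + j)) + b + l + h(j, b, l) + j + c, (h((c + d(j, b)) + (b + l), h(d(c, l), d(j, c), l + c), (d(c, c) + j) + l + b) + c) + b, c)
  Work inside:  (h((c + d(j, b)) + (b + l), h(d(c, l), d(j, c), l + c), (d(c, c) + j) + l + b) + c) + b
  Flatten:  h((c + d(j, b)) + (b + l), h(d(c, l), d(j, c), l + c), (d(c, c) + j) + l + b) + c + b
  Simplify inside:  h((c + d(j, b)) + (b + l), h(d(c, l), d(j, c), l + c), (d(c, c) + j) + l + b)  →  h(b + c + d(j, b) + l, h(d(c, l), d(j, c), c + l), b + d(c, c) + j + l)
  Order the arguments:  b + c + h(b + c + d(j, b) + l, h(d(c, l), d(j, c), c + l), b + d(c, c) + j + l)
  Rebuild:  h(b + c + d(b + c + h(j, l, b) + j + l, b + c + j + l) + d(l, j) + h(j, b, l) + j + l, b + c + h(b + c + d(j, b) + l, h(d(c, l), d(j, c), c + l), b + d(c, c) + j + l), c)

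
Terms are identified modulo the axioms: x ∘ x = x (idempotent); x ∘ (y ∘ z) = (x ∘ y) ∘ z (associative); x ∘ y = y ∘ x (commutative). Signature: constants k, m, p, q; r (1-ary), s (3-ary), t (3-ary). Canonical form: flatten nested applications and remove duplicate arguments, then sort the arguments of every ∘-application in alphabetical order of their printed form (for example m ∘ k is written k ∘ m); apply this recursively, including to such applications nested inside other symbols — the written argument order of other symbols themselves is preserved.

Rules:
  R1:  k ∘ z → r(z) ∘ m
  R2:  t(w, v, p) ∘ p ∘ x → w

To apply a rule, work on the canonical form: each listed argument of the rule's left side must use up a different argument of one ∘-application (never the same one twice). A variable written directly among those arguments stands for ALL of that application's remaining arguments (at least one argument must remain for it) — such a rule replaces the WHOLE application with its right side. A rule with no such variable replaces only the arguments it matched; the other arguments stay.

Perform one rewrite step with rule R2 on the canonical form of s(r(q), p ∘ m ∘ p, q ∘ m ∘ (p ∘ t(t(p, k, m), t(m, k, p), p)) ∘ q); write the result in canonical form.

Answer: s(r(q), m ∘ p, t(p, k, m))

Derivation:
Canonical form:  s(r(q), m ∘ p, m ∘ p ∘ q ∘ t(t(p, k, m), t(m, k, p), p))
Match R2:  consume p, t(t(p, k, m), t(m, k, p), p);  v := t(m, k, p), w := t(p, k, m), x := m ∘ q
Every leftover argument binds to the variable; the entire application is replaced.
Giving:  s(r(q), m ∘ p, t(p, k, m))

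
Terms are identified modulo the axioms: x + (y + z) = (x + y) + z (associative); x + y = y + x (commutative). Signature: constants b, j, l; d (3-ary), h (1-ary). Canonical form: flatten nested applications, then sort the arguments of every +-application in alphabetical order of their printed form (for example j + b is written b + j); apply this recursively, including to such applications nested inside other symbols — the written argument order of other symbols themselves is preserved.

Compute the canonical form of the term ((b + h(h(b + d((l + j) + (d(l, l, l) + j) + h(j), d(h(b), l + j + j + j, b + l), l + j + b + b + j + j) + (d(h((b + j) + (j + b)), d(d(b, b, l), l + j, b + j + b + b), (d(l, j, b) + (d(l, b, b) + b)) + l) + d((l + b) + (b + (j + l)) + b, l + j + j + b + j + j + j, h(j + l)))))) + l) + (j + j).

Answer: b + h(h(b + d(b + b + b + j + l + l, b + j + j + j + j + j + l, h(j + l)) + d(d(l, l, l) + h(j) + j + j + l, d(h(b), j + j + j + l, b + l), b + b + j + j + j + l) + d(h(b + b + j + j), d(d(b, b, l), j + l, b + b + b + j), b + d(l, b, b) + d(l, j, b) + l))) + j + j + l

Derivation:
Un-nest:  b + h(h(b + d((l + j) + (d(l, l, l) + j) + h(j), d(h(b), l + j + j + j, b + l), l + j + b + b + j + j) + (d(h((b + j) + (j + b)), d(d(b, b, l), l + j, b + j + b + b), (d(l, j, b) + (d(l, b, b) + b)) + l) + d((l + b) + (b + (j + l)) + b, l + j + j + b + j + j + j, h(j + l))))) + l + j + j
Inside:  h(h(b + d((l + j) + (d(l, l, l) + j) + h(j), d(h(b), l + j + j + j, b + l), l + j + b + b + j + j) + (d(h((b + j) + (j + b)), d(d(b, b, l), l + j, b + j + b + b), (d(l, j, b) + (d(l, b, b) + b)) + l) + d((l + b) + (b + (j + l)) + b, l + j + j + b + j + j + j, h(j + l)))))  →  h(h(b + d(b + b + b + j + l + l, b + j + j + j + j + j + l, h(j + l)) + d(d(l, l, l) + h(j) + j + j + l, d(h(b), j + j + j + l, b + l), b + b + j + j + j + l) + d(h(b + b + j + j), d(d(b, b, l), j + l, b + b + b + j), b + d(l, b, b) + d(l, j, b) + l)))
Order the arguments:  b + h(h(b + d(b + b + b + j + l + l, b + j + j + j + j + j + l, h(j + l)) + d(d(l, l, l) + h(j) + j + j + l, d(h(b), j + j + j + l, b + l), b + b + j + j + j + l) + d(h(b + b + j + j), d(d(b, b, l), j + l, b + b + b + j), b + d(l, b, b) + d(l, j, b) + l))) + j + j + l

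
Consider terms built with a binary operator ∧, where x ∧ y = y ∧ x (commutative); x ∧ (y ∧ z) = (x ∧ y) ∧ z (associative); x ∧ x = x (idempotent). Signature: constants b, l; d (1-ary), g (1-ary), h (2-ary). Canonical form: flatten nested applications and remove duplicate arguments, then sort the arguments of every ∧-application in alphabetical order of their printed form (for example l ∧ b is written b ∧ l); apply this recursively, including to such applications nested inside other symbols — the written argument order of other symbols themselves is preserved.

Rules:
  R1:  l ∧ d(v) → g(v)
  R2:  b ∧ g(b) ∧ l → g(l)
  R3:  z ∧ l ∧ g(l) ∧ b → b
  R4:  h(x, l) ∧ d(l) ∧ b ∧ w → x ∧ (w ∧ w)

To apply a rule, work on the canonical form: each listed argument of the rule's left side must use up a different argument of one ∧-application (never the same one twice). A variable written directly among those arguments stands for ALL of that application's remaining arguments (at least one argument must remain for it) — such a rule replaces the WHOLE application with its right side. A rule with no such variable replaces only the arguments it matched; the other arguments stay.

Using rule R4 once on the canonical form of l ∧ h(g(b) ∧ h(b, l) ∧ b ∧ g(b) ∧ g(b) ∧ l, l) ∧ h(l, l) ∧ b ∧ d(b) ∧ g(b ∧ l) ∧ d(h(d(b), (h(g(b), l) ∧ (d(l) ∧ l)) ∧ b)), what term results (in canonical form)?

Canonical form:  b ∧ d(b) ∧ d(h(d(b), b ∧ d(l) ∧ h(g(b), l) ∧ l)) ∧ g(b ∧ l) ∧ h(b ∧ g(b) ∧ h(b, l) ∧ l, l) ∧ h(l, l) ∧ l
Match R4:  consume b, d(l), h(g(b), l);  w := l, x := g(b)
The variable takes the whole remainder — replace the entire application.
Result:  b ∧ d(b) ∧ d(h(d(b), g(b) ∧ l)) ∧ g(b ∧ l) ∧ h(b ∧ g(b) ∧ h(b, l) ∧ l, l) ∧ h(l, l) ∧ l

Answer: b ∧ d(b) ∧ d(h(d(b), g(b) ∧ l)) ∧ g(b ∧ l) ∧ h(b ∧ g(b) ∧ h(b, l) ∧ l, l) ∧ h(l, l) ∧ l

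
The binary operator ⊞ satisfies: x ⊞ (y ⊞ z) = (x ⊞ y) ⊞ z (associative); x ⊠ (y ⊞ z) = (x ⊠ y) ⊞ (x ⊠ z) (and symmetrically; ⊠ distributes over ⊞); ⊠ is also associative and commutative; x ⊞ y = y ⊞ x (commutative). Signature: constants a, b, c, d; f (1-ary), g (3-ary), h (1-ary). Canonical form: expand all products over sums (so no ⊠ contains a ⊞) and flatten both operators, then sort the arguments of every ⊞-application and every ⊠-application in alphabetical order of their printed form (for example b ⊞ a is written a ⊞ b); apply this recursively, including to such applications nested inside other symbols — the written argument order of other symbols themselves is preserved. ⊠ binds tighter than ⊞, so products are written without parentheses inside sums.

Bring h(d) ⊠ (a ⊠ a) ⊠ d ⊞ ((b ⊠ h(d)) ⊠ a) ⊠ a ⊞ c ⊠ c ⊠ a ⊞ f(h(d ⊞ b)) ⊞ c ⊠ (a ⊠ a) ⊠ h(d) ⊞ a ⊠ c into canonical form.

Answer: a ⊠ a ⊠ b ⊠ h(d) ⊞ a ⊠ a ⊠ c ⊠ h(d) ⊞ a ⊠ a ⊠ d ⊠ h(d) ⊞ a ⊠ c ⊞ a ⊠ c ⊠ c ⊞ f(h(b ⊞ d))

Derivation:
Un-nest:  a ⊠ a ⊠ d ⊠ h(d) ⊞ a ⊠ a ⊠ b ⊠ h(d) ⊞ a ⊠ c ⊠ c ⊞ f(h(b ⊞ d)) ⊞ a ⊠ a ⊠ c ⊠ h(d) ⊞ a ⊠ c
Sort arguments:  a ⊠ a ⊠ b ⊠ h(d) ⊞ a ⊠ a ⊠ c ⊠ h(d) ⊞ a ⊠ a ⊠ d ⊠ h(d) ⊞ a ⊠ c ⊞ a ⊠ c ⊠ c ⊞ f(h(b ⊞ d))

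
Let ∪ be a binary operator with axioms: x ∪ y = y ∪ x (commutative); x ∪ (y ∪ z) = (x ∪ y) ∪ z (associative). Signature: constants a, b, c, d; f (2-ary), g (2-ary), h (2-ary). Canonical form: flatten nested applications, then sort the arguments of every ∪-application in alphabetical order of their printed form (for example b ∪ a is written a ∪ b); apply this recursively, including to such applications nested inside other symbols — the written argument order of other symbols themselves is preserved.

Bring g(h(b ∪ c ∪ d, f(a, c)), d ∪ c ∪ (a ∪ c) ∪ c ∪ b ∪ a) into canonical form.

Descend into:  d ∪ c ∪ (a ∪ c) ∪ c ∪ b ∪ a
Merge nested applications:  d ∪ c ∪ a ∪ c ∪ c ∪ b ∪ a
Sort:  a ∪ a ∪ b ∪ c ∪ c ∪ c ∪ d
Rebuild:  g(h(b ∪ c ∪ d, f(a, c)), a ∪ a ∪ b ∪ c ∪ c ∪ c ∪ d)

Answer: g(h(b ∪ c ∪ d, f(a, c)), a ∪ a ∪ b ∪ c ∪ c ∪ c ∪ d)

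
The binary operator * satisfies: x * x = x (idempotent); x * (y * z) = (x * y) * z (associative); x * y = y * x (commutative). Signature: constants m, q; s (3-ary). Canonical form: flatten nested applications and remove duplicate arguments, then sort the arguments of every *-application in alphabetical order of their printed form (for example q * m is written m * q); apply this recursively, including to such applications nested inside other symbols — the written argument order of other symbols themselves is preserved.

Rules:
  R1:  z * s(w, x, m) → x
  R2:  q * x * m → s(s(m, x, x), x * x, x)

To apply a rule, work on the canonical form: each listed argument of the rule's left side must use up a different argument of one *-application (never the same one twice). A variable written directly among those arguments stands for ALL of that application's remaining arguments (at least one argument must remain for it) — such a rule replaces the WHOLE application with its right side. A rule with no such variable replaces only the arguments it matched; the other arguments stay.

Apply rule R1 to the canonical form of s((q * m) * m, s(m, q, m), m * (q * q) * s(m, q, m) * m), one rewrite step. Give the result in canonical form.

Answer: s(m * q, s(m, q, m), q)

Derivation:
Canonical form:  s(m * q, s(m, q, m), m * q * s(m, q, m))
Match R1:  consume s(m, q, m);  w := m, x := q, z := m * q
The variable takes the whole remainder — replace the entire application.
New term:  s(m * q, s(m, q, m), q)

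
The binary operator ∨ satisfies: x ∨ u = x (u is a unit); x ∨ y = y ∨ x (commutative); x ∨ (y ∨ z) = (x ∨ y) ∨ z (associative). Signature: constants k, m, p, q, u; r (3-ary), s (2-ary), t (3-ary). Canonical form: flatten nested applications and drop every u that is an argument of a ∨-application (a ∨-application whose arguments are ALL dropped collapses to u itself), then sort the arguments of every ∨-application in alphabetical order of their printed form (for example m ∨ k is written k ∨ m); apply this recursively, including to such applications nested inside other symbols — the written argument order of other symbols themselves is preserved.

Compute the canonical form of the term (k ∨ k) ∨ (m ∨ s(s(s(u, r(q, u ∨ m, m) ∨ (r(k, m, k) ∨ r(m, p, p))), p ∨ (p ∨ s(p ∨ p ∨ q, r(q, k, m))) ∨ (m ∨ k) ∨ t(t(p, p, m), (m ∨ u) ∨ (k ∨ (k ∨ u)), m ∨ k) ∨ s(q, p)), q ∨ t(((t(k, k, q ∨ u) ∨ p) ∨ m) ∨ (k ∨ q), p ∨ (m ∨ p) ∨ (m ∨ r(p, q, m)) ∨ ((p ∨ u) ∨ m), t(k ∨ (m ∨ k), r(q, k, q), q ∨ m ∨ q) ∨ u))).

Merge nested applications:  k ∨ k ∨ m ∨ s(s(s(u, r(q, u ∨ m, m) ∨ (r(k, m, k) ∨ r(m, p, p))), p ∨ (p ∨ s(p ∨ p ∨ q, r(q, k, m))) ∨ (m ∨ k) ∨ t(t(p, p, m), (m ∨ u) ∨ (k ∨ (k ∨ u)), m ∨ k) ∨ s(q, p)), q ∨ t(((t(k, k, q ∨ u) ∨ p) ∨ m) ∨ (k ∨ q), p ∨ (m ∨ p) ∨ (m ∨ r(p, q, m)) ∨ ((p ∨ u) ∨ m), t(k ∨ (m ∨ k), r(q, k, q), q ∨ m ∨ q) ∨ u))
Inside:  s(s(s(u, r(q, u ∨ m, m) ∨ (r(k, m, k) ∨ r(m, p, p))), p ∨ (p ∨ s(p ∨ p ∨ q, r(q, k, m))) ∨ (m ∨ k) ∨ t(t(p, p, m), (m ∨ u) ∨ (k ∨ (k ∨ u)), m ∨ k) ∨ s(q, p)), q ∨ t(((t(k, k, q ∨ u) ∨ p) ∨ m) ∨ (k ∨ q), p ∨ (m ∨ p) ∨ (m ∨ r(p, q, m)) ∨ ((p ∨ u) ∨ m), t(k ∨ (m ∨ k), r(q, k, q), q ∨ m ∨ q) ∨ u))  →  s(s(s(u, r(k, m, k) ∨ r(m, p, p) ∨ r(q, m, m)), k ∨ m ∨ p ∨ p ∨ s(p ∨ p ∨ q, r(q, k, m)) ∨ s(q, p) ∨ t(t(p, p, m), k ∨ k ∨ m, k ∨ m)), q ∨ t(k ∨ m ∨ p ∨ q ∨ t(k, k, q), m ∨ m ∨ m ∨ p ∨ p ∨ p ∨ r(p, q, m), t(k ∨ k ∨ m, r(q, k, q), m ∨ q ∨ q)))
Order the arguments:  k ∨ k ∨ m ∨ s(s(s(u, r(k, m, k) ∨ r(m, p, p) ∨ r(q, m, m)), k ∨ m ∨ p ∨ p ∨ s(p ∨ p ∨ q, r(q, k, m)) ∨ s(q, p) ∨ t(t(p, p, m), k ∨ k ∨ m, k ∨ m)), q ∨ t(k ∨ m ∨ p ∨ q ∨ t(k, k, q), m ∨ m ∨ m ∨ p ∨ p ∨ p ∨ r(p, q, m), t(k ∨ k ∨ m, r(q, k, q), m ∨ q ∨ q)))

Answer: k ∨ k ∨ m ∨ s(s(s(u, r(k, m, k) ∨ r(m, p, p) ∨ r(q, m, m)), k ∨ m ∨ p ∨ p ∨ s(p ∨ p ∨ q, r(q, k, m)) ∨ s(q, p) ∨ t(t(p, p, m), k ∨ k ∨ m, k ∨ m)), q ∨ t(k ∨ m ∨ p ∨ q ∨ t(k, k, q), m ∨ m ∨ m ∨ p ∨ p ∨ p ∨ r(p, q, m), t(k ∨ k ∨ m, r(q, k, q), m ∨ q ∨ q)))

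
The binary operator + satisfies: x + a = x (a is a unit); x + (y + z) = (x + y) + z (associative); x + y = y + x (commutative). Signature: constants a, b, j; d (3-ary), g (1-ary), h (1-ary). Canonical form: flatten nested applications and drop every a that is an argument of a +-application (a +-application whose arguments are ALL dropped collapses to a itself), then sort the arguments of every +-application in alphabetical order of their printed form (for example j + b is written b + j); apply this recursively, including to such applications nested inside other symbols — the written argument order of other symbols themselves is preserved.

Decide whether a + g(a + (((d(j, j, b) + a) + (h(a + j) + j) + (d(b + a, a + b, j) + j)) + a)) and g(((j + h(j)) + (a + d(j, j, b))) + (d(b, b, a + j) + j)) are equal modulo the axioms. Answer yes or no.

Left:  a + g(a + (((d(j, j, b) + a) + (h(a + j) + j) + (d(b + a, a + b, j) + j)) + a))
  Simplify inside:  g(a + (((d(j, j, b) + a) + (h(a + j) + j) + (d(b + a, a + b, j) + j)) + a))  →  g(d(b, b, j) + d(j, j, b) + h(j) + j + j)
  Units out:  drop a
  Sort:  g(d(b, b, j) + d(j, j, b) + h(j) + j + j)
Right:  g(((j + h(j)) + (a + d(j, j, b))) + (d(b, b, a + j) + j))
  Focus inside:  ((j + h(j)) + (a + d(j, j, b))) + (d(b, b, a + j) + j)
  Flatten:  j + h(j) + a + d(j, j, b) + d(b, b, a + j) + j
  Inside:  d(b, b, a + j)  →  d(b, b, j)
  Units out:  drop a
  Sort arguments:  d(b, b, j) + d(j, j, b) + h(j) + j + j
  Rebuild:  g(d(b, b, j) + d(j, j, b) + h(j) + j + j)

Answer: yes — both canonical forms are g(d(b, b, j) + d(j, j, b) + h(j) + j + j)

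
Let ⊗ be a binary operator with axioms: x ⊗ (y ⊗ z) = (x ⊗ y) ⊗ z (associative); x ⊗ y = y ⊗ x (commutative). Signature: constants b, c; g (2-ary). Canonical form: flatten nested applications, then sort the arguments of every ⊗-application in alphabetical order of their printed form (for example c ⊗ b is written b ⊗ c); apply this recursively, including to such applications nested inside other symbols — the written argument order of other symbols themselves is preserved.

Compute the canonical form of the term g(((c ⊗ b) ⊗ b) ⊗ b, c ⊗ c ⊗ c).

Answer: g(b ⊗ b ⊗ b ⊗ c, c ⊗ c ⊗ c)

Derivation:
Focus inside:  ((c ⊗ b) ⊗ b) ⊗ b
Flatten:  c ⊗ b ⊗ b ⊗ b
Sort arguments:  b ⊗ b ⊗ b ⊗ c
Rebuild:  g(b ⊗ b ⊗ b ⊗ c, c ⊗ c ⊗ c)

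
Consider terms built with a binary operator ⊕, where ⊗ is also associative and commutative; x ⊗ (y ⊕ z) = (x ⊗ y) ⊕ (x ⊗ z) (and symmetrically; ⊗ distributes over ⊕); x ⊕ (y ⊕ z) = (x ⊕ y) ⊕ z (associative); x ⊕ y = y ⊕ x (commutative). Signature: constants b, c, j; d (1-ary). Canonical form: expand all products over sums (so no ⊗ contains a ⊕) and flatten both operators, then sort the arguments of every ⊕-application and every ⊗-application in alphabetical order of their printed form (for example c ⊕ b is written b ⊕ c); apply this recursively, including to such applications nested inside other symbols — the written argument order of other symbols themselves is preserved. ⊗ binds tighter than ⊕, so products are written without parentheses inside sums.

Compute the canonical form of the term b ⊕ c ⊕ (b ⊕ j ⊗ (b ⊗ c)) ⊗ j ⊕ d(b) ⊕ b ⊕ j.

Answer: b ⊕ b ⊕ b ⊗ c ⊗ j ⊗ j ⊕ b ⊗ j ⊕ c ⊕ d(b) ⊕ j

Derivation:
Distribute:  b ⊕ c ⊕ b ⊗ j ⊕ b ⊗ c ⊗ j ⊗ j ⊕ d(b) ⊕ b ⊕ j
Sort:  b ⊕ b ⊕ b ⊗ c ⊗ j ⊗ j ⊕ b ⊗ j ⊕ c ⊕ d(b) ⊕ j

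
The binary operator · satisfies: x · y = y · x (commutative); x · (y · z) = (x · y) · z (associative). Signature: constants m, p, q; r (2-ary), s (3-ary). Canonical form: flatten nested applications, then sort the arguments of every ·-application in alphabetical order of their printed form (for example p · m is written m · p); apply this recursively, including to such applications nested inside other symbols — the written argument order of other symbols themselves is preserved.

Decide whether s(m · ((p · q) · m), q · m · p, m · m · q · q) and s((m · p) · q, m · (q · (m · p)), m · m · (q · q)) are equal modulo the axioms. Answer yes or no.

Answer: no — s(m · m · p · q, m · p · q, m · m · q · q) vs s(m · p · q, m · m · p · q, m · m · q · q)

Derivation:
Left:  s(m · ((p · q) · m), q · m · p, m · m · q · q)
  Work inside:  m · ((p · q) · m)
  Un-nest:  m · p · q · m
  Sort:  m · m · p · q
  Reassemble:  s(m · m · p · q, m · p · q, m · m · q · q)
Right:  s((m · p) · q, m · (q · (m · p)), m · m · (q · q))
  Descend into:  m · (q · (m · p))
  Un-nest:  m · q · m · p
  Sort:  m · m · p · q
  Reassemble:  s(m · p · q, m · m · p · q, m · m · q · q)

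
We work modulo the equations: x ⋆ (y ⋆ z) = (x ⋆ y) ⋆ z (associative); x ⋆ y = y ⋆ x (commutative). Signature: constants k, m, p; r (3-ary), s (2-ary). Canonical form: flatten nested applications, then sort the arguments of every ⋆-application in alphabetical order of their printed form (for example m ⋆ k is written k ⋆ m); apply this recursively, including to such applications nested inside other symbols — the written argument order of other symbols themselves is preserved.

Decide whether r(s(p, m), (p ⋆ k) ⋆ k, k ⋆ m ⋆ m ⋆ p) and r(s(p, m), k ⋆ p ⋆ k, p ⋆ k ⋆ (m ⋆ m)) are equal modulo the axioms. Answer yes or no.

Left:  r(s(p, m), (p ⋆ k) ⋆ k, k ⋆ m ⋆ m ⋆ p)
  Work inside:  (p ⋆ k) ⋆ k
  Merge nested applications:  p ⋆ k ⋆ k
  Sort arguments:  k ⋆ k ⋆ p
  Put back:  r(s(p, m), k ⋆ k ⋆ p, k ⋆ m ⋆ m ⋆ p)
Right:  r(s(p, m), k ⋆ p ⋆ k, p ⋆ k ⋆ (m ⋆ m))
  Work inside:  p ⋆ k ⋆ (m ⋆ m)
  Merge nested applications:  p ⋆ k ⋆ m ⋆ m
  Sort:  k ⋆ m ⋆ m ⋆ p
  Reassemble:  r(s(p, m), k ⋆ k ⋆ p, k ⋆ m ⋆ m ⋆ p)

Answer: yes — both canonical forms are r(s(p, m), k ⋆ k ⋆ p, k ⋆ m ⋆ m ⋆ p)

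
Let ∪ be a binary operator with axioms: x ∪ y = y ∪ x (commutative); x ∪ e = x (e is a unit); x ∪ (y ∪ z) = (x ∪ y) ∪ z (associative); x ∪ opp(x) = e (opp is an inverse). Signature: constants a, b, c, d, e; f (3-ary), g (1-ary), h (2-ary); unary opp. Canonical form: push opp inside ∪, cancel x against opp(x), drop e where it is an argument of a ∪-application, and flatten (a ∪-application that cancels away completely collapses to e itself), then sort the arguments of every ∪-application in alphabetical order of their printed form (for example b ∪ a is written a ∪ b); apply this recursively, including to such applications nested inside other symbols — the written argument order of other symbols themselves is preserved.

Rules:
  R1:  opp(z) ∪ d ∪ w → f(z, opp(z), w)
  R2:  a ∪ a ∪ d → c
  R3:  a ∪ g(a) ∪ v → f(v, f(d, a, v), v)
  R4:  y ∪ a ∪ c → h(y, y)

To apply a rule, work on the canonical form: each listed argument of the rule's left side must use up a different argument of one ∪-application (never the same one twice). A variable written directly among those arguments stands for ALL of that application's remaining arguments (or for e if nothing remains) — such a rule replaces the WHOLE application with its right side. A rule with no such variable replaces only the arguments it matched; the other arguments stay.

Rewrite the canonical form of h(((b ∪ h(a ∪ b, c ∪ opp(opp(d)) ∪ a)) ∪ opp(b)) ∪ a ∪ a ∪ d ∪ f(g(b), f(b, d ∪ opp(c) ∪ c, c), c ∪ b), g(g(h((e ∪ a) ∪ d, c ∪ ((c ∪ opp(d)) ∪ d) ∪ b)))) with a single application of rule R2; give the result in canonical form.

Canonical form:  h(a ∪ a ∪ d ∪ f(g(b), f(b, d, c), b ∪ c) ∪ h(a ∪ b, a ∪ c ∪ d), g(g(h(a ∪ d, b ∪ c ∪ c))))
Match R2:  consume a, a, d
New term:  h(c ∪ f(g(b), f(b, d, c), b ∪ c) ∪ h(a ∪ b, a ∪ c ∪ d), g(g(h(a ∪ d, b ∪ c ∪ c))))

Answer: h(c ∪ f(g(b), f(b, d, c), b ∪ c) ∪ h(a ∪ b, a ∪ c ∪ d), g(g(h(a ∪ d, b ∪ c ∪ c))))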